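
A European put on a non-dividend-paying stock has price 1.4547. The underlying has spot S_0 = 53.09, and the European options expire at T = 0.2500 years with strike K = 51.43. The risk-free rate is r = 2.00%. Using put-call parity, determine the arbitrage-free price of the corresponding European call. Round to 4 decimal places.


Answer: Call price = 3.3712

Derivation:
Put-call parity: C - P = S_0 * exp(-qT) - K * exp(-rT).
S_0 * exp(-qT) = 53.0900 * 1.00000000 = 53.09000000
K * exp(-rT) = 51.4300 * 0.99501248 = 51.17349180
C = P + S*exp(-qT) - K*exp(-rT)
C = 1.4547 + 53.09000000 - 51.17349180 = 3.3712


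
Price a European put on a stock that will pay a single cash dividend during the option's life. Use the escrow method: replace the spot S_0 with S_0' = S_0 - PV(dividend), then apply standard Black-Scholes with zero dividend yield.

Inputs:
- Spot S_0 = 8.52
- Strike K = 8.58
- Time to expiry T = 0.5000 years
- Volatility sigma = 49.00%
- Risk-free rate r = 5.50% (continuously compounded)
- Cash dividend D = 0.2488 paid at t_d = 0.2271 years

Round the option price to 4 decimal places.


Answer: Price = 1.1799

Derivation:
PV(D) = D * exp(-r * t_d) = 0.2488 * 0.98758718 = 0.24571169
S_0' = S_0 - PV(D) = 8.5200 - 0.24571169 = 8.27428831
d1 = (ln(S_0'/K) + (r + sigma^2/2)*T) / (sigma*sqrt(T)) = 0.14789787
d2 = d1 - sigma*sqrt(T) = -0.19858445
exp(-rT) = 0.97287468
N(-d1) = 0.44121168; N(-d2) = 0.57870609
P = K * exp(-rT) * N(-d2) - S_0' * N(-d1) = 8.5800 * 0.97287468 * 0.57870609 - 8.27428831 * 0.44121168 = 1.1799


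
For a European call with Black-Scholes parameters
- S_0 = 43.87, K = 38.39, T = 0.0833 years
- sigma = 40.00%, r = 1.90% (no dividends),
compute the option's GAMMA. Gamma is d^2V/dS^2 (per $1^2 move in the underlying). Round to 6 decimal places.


Answer: Gamma = 0.037095

Derivation:
d1 = 1.2272337809; d2 = 1.1117868234
phi(d1) = 0.1878728434; exp(-qT) = 1.0000000000; exp(-rT) = 0.9984185518
Gamma = exp(-qT) * phi(d1) / (S * sigma * sqrt(T)) = 1.0000000000 * 0.1878728434 / (43.8700 * 0.4000 * 0.2886173938) = 0.037095


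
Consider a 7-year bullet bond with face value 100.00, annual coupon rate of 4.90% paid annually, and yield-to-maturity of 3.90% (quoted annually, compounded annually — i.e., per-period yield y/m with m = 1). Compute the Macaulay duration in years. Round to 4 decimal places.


Answer: Macaulay duration = 6.1222 years

Derivation:
Coupon per period c = face * coupon_rate / m = 4.900000
Periods per year m = 1; per-period yield y/m = 0.039000
Number of cashflows N = 7
Cashflows (t years, CF_t, discount factor 1/(1+y/m)^(m*t), PV):
  t = 1.0000: CF_t = 4.900000, DF = 0.962464, PV = 4.716073
  t = 2.0000: CF_t = 4.900000, DF = 0.926337, PV = 4.539050
  t = 3.0000: CF_t = 4.900000, DF = 0.891566, PV = 4.368672
  t = 4.0000: CF_t = 4.900000, DF = 0.858100, PV = 4.204689
  t = 5.0000: CF_t = 4.900000, DF = 0.825890, PV = 4.046862
  t = 6.0000: CF_t = 4.900000, DF = 0.794889, PV = 3.894958
  t = 7.0000: CF_t = 104.900000, DF = 0.765052, PV = 80.253994
Price P = sum_t PV_t = 106.024298
Macaulay numerator sum_t t * PV_t:
  t * PV_t at t = 1.0000: 4.716073
  t * PV_t at t = 2.0000: 9.078100
  t * PV_t at t = 3.0000: 13.106016
  t * PV_t at t = 4.0000: 16.818756
  t * PV_t at t = 5.0000: 20.234308
  t * PV_t at t = 6.0000: 23.369749
  t * PV_t at t = 7.0000: 561.777958
Macaulay duration D = (sum_t t * PV_t) / P = 649.100960 / 106.024298 = 6.122191


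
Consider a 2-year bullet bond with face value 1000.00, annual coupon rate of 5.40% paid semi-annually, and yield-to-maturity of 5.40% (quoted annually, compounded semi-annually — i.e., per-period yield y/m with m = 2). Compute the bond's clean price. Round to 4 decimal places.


Coupon per period c = face * coupon_rate / m = 27.000000
Periods per year m = 2; per-period yield y/m = 0.027000
Number of cashflows N = 4
Cashflows (t years, CF_t, discount factor 1/(1+y/m)^(m*t), PV):
  t = 0.5000: CF_t = 27.000000, DF = 0.973710, PV = 26.290166
  t = 1.0000: CF_t = 27.000000, DF = 0.948111, PV = 25.598993
  t = 1.5000: CF_t = 27.000000, DF = 0.923185, PV = 24.925991
  t = 2.0000: CF_t = 1027.000000, DF = 0.898914, PV = 923.184851
Price P = sum_t PV_t = 1000.000000

Answer: Price = 1000.0000


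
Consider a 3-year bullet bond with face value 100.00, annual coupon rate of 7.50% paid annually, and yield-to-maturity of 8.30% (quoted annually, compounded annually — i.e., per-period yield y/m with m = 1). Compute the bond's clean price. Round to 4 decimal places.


Coupon per period c = face * coupon_rate / m = 7.500000
Periods per year m = 1; per-period yield y/m = 0.083000
Number of cashflows N = 3
Cashflows (t years, CF_t, discount factor 1/(1+y/m)^(m*t), PV):
  t = 1.0000: CF_t = 7.500000, DF = 0.923361, PV = 6.925208
  t = 2.0000: CF_t = 7.500000, DF = 0.852596, PV = 6.394467
  t = 3.0000: CF_t = 107.500000, DF = 0.787254, PV = 84.629757
Price P = sum_t PV_t = 97.949432

Answer: Price = 97.9494


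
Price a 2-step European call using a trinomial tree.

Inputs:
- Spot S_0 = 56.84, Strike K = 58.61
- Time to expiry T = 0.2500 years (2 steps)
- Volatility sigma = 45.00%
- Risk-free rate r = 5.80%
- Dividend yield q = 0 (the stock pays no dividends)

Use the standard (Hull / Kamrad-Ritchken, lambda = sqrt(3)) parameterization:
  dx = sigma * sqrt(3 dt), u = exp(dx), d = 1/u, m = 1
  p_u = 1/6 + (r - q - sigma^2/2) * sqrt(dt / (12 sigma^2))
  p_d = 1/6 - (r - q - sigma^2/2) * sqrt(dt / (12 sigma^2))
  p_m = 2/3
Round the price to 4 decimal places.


dt = T/N = 0.125000; dx = sigma*sqrt(3*dt) = 0.275568
u = exp(dx) = 1.317278; d = 1/u = 0.759141
p_u = 0.156857, p_m = 0.666667, p_d = 0.176476
Discount per step: exp(-r*dt) = 0.992776
Stock lattice S(k, j) with j the centered position index:
  k=0: S(0,+0) = 56.8400
  k=1: S(1,-1) = 43.1496; S(1,+0) = 56.8400; S(1,+1) = 74.8741
  k=2: S(2,-2) = 32.7566; S(2,-1) = 43.1496; S(2,+0) = 56.8400; S(2,+1) = 74.8741; S(2,+2) = 98.6300
Terminal payoffs V(N, j) = max(S_T - K, 0):
  V(2,-2) = 0.000000; V(2,-1) = 0.000000; V(2,+0) = 0.000000; V(2,+1) = 16.264090; V(2,+2) = 40.020002
Backward induction: V(k, j) = exp(-r*dt) * [p_u * V(k+1, j+1) + p_m * V(k+1, j) + p_d * V(k+1, j-1)]
  V(1,-1) = exp(-r*dt) * [p_u*0.000000 + p_m*0.000000 + p_d*0.000000] = 0.000000
  V(1,+0) = exp(-r*dt) * [p_u*16.264090 + p_m*0.000000 + p_d*0.000000] = 2.532713
  V(1,+1) = exp(-r*dt) * [p_u*40.020002 + p_m*16.264090 + p_d*0.000000] = 16.996486
  V(0,+0) = exp(-r*dt) * [p_u*16.996486 + p_m*2.532713 + p_d*0.000000] = 4.323044

Answer: Price = V(0,0) = 4.3230


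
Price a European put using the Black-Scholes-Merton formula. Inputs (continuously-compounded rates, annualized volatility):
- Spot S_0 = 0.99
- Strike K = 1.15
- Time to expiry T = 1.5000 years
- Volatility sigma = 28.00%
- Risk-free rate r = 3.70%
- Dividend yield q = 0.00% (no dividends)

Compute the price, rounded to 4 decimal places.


Answer: Price = 0.1957

Derivation:
d1 = (ln(S/K) + (r - q + 0.5*sigma^2) * T) / (sigma * sqrt(T)) = -0.10355591
d2 = d1 - sigma * sqrt(T) = -0.44648447
exp(-rT) = 0.94601202; exp(-qT) = 1.00000000
P = K * exp(-rT) * N(-d2) - S_0 * exp(-qT) * N(-d1)
N(-d1) = 0.54123911; N(-d2) = 0.67237634
P = 1.1500 * 0.94601202 * 0.67237634 - 0.9900 * 1.00000000 * 0.54123911 = 0.1957


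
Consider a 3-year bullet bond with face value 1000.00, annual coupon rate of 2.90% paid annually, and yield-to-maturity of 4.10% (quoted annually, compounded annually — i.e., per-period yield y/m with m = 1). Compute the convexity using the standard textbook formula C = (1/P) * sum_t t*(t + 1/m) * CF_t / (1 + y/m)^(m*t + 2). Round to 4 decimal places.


Answer: Convexity = 10.6542

Derivation:
Coupon per period c = face * coupon_rate / m = 29.000000
Periods per year m = 1; per-period yield y/m = 0.041000
Number of cashflows N = 3
Cashflows (t years, CF_t, discount factor 1/(1+y/m)^(m*t), PV):
  t = 1.0000: CF_t = 29.000000, DF = 0.960615, PV = 27.857829
  t = 2.0000: CF_t = 29.000000, DF = 0.922781, PV = 26.760643
  t = 3.0000: CF_t = 1029.000000, DF = 0.886437, PV = 912.143539
Price P = sum_t PV_t = 966.762011
Convexity numerator sum_t t*(t + 1/m) * CF_t / (1+y/m)^(m*t + 2):
  t = 1.0000: term = 51.413338
  t = 2.0000: term = 148.165240
  t = 3.0000: term = 10100.502332
Convexity = (1/P) * sum = 10300.080911 / 966.762011 = 10.654205


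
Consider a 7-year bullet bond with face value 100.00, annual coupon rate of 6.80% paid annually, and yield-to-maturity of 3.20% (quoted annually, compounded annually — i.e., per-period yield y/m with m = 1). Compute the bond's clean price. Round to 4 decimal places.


Coupon per period c = face * coupon_rate / m = 6.800000
Periods per year m = 1; per-period yield y/m = 0.032000
Number of cashflows N = 7
Cashflows (t years, CF_t, discount factor 1/(1+y/m)^(m*t), PV):
  t = 1.0000: CF_t = 6.800000, DF = 0.968992, PV = 6.589147
  t = 2.0000: CF_t = 6.800000, DF = 0.938946, PV = 6.384833
  t = 3.0000: CF_t = 6.800000, DF = 0.909831, PV = 6.186853
  t = 4.0000: CF_t = 6.800000, DF = 0.881620, PV = 5.995013
  t = 5.0000: CF_t = 6.800000, DF = 0.854283, PV = 5.809121
  t = 6.0000: CF_t = 6.800000, DF = 0.827793, PV = 5.628993
  t = 7.0000: CF_t = 106.800000, DF = 0.802125, PV = 85.666963
Price P = sum_t PV_t = 122.260924

Answer: Price = 122.2609


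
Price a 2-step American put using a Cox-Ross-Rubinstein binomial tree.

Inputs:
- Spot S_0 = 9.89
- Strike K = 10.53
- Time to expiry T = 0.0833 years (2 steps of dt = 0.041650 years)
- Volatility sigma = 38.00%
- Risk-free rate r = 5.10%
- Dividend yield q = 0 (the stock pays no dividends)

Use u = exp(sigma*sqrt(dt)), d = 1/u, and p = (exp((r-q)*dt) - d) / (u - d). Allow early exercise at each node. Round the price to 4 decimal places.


dt = T/N = 0.041650
u = exp(sigma*sqrt(dt)) = 1.080638; d = 1/u = 0.925379
p = (exp((r-q)*dt) - d) / (u - d) = 0.494318
Discount per step: exp(-r*dt) = 0.997878
Stock lattice S(k, i) with i counting down-moves:
  k=0: S(0,0) = 9.8900
  k=1: S(1,0) = 10.6875; S(1,1) = 9.1520
  k=2: S(2,0) = 11.5493; S(2,1) = 9.8900; S(2,2) = 8.4691
Terminal payoffs V(N, i) = max(K - S_T, 0):
  V(2,0) = 0.000000; V(2,1) = 0.640000; V(2,2) = 2.060929
Backward induction: V(k, i) = exp(-r*dt) * [p * V(k+1, i) + (1-p) * V(k+1, i+1)]; then take max(V_cont, immediate exercise) for American.
  V(1,0) = exp(-r*dt) * [p*0.000000 + (1-p)*0.640000] = 0.322950; exercise = 0.000000; V(1,0) = max -> 0.322950
  V(1,1) = exp(-r*dt) * [p*0.640000 + (1-p)*2.060929] = 1.355656; exercise = 1.378000; V(1,1) = max -> 1.378000
  V(0,0) = exp(-r*dt) * [p*0.322950 + (1-p)*1.378000] = 0.854653; exercise = 0.640000; V(0,0) = max -> 0.854653

Answer: Price = V(0,0) = 0.8547


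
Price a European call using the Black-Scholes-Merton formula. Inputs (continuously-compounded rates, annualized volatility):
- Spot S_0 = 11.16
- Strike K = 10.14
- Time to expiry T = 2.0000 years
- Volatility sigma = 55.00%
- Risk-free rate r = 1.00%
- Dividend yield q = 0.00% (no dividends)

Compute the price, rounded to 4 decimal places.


Answer: Price = 3.8369

Derivation:
d1 = (ln(S/K) + (r - q + 0.5*sigma^2) * T) / (sigma * sqrt(T)) = 0.53784851
d2 = d1 - sigma * sqrt(T) = -0.23996895
exp(-rT) = 0.98019867; exp(-qT) = 1.00000000
C = S_0 * exp(-qT) * N(d1) - K * exp(-rT) * N(d2)
N(d1) = 0.70465918; N(d2) = 0.40517716
C = 11.1600 * 1.00000000 * 0.70465918 - 10.1400 * 0.98019867 * 0.40517716 = 3.8369


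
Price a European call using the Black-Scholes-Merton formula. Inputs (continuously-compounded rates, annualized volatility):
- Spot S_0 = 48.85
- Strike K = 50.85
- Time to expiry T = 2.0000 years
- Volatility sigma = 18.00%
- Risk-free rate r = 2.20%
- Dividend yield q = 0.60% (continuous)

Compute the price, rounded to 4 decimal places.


d1 = (ln(S/K) + (r - q + 0.5*sigma^2) * T) / (sigma * sqrt(T)) = 0.09535828
d2 = d1 - sigma * sqrt(T) = -0.15920016
exp(-rT) = 0.95695396; exp(-qT) = 0.98807171
C = S_0 * exp(-qT) * N(d1) - K * exp(-rT) * N(d2)
N(d1) = 0.53798487; N(d2) = 0.43675559
C = 48.8500 * 0.98807171 * 0.53798487 - 50.8500 * 0.95695396 * 0.43675559 = 4.7141

Answer: Price = 4.7141


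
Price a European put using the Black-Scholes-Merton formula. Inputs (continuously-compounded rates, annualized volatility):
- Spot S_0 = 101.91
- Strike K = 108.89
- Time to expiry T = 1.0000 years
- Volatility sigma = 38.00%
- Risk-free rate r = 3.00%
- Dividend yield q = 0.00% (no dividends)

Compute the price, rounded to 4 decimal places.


Answer: Price = 17.5915

Derivation:
d1 = (ln(S/K) + (r - q + 0.5*sigma^2) * T) / (sigma * sqrt(T)) = 0.09461019
d2 = d1 - sigma * sqrt(T) = -0.28538981
exp(-rT) = 0.97044553; exp(-qT) = 1.00000000
P = K * exp(-rT) * N(-d2) - S_0 * exp(-qT) * N(-d1)
N(-d1) = 0.46231223; N(-d2) = 0.61232724
P = 108.8900 * 0.97044553 * 0.61232724 - 101.9100 * 1.00000000 * 0.46231223 = 17.5915


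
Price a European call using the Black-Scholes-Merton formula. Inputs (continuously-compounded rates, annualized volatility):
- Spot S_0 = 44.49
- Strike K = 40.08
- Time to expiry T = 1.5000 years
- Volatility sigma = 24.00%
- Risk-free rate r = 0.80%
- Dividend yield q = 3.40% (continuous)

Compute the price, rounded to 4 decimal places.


d1 = (ln(S/K) + (r - q + 0.5*sigma^2) * T) / (sigma * sqrt(T)) = 0.36942044
d2 = d1 - sigma * sqrt(T) = 0.07548167
exp(-rT) = 0.98807171; exp(-qT) = 0.95027867
C = S_0 * exp(-qT) * N(d1) - K * exp(-rT) * N(d2)
N(d1) = 0.64409282; N(d2) = 0.53008426
C = 44.4900 * 0.95027867 * 0.64409282 - 40.0800 * 0.98807171 * 0.53008426 = 6.2385

Answer: Price = 6.2385


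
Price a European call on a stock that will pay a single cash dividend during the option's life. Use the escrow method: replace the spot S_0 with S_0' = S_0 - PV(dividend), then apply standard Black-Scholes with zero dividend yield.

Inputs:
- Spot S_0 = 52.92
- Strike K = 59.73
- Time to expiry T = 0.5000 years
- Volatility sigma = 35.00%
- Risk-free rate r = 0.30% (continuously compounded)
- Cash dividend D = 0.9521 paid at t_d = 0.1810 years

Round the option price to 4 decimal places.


Answer: Price = 2.4832

Derivation:
PV(D) = D * exp(-r * t_d) = 0.9521 * 0.99945715 = 0.95158315
S_0' = S_0 - PV(D) = 52.9200 - 0.95158315 = 51.96841685
d1 = (ln(S_0'/K) + (r + sigma^2/2)*T) / (sigma*sqrt(T)) = -0.43264123
d2 = d1 - sigma*sqrt(T) = -0.68012860
exp(-rT) = 0.99850112
N(d1) = 0.33263772; N(d2) = 0.24821152
C = S_0' * N(d1) - K * exp(-rT) * N(d2) = 51.96841685 * 0.33263772 - 59.7300 * 0.99850112 * 0.24821152 = 2.4832


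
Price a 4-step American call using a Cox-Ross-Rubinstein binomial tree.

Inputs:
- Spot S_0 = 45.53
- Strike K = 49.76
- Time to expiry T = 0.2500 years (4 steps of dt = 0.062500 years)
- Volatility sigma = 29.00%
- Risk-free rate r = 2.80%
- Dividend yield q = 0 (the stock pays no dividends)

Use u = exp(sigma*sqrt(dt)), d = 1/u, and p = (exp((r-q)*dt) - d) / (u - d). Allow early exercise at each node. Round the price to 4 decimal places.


Answer: Price = V(0,0) = 1.3518

Derivation:
dt = T/N = 0.062500
u = exp(sigma*sqrt(dt)) = 1.075193; d = 1/u = 0.930066
p = (exp((r-q)*dt) - d) / (u - d) = 0.493952
Discount per step: exp(-r*dt) = 0.998252
Stock lattice S(k, i) with i counting down-moves:
  k=0: S(0,0) = 45.5300
  k=1: S(1,0) = 48.9535; S(1,1) = 42.3459
  k=2: S(2,0) = 52.6345; S(2,1) = 45.5300; S(2,2) = 39.3845
  k=3: S(3,0) = 56.5922; S(3,1) = 48.9535; S(3,2) = 42.3459; S(3,3) = 36.6301
  k=4: S(4,0) = 60.8475; S(4,1) = 52.6345; S(4,2) = 45.5300; S(4,3) = 39.3845; S(4,4) = 34.0684
Terminal payoffs V(N, i) = max(S_T - K, 0):
  V(4,0) = 11.087544; V(4,1) = 2.874482; V(4,2) = 0.000000; V(4,3) = 0.000000; V(4,4) = 0.000000
Backward induction: V(k, i) = exp(-r*dt) * [p * V(k+1, i) + (1-p) * V(k+1, i+1)]; then take max(V_cont, immediate exercise) for American.
  V(3,0) = exp(-r*dt) * [p*11.087544 + (1-p)*2.874482] = 6.919220; exercise = 6.832216; V(3,0) = max -> 6.919220
  V(3,1) = exp(-r*dt) * [p*2.874482 + (1-p)*0.000000] = 1.417373; exercise = 0.000000; V(3,1) = max -> 1.417373
  V(3,2) = exp(-r*dt) * [p*0.000000 + (1-p)*0.000000] = 0.000000; exercise = 0.000000; V(3,2) = max -> 0.000000
  V(3,3) = exp(-r*dt) * [p*0.000000 + (1-p)*0.000000] = 0.000000; exercise = 0.000000; V(3,3) = max -> 0.000000
  V(2,0) = exp(-r*dt) * [p*6.919220 + (1-p)*1.417373] = 4.127791; exercise = 2.874482; V(2,0) = max -> 4.127791
  V(2,1) = exp(-r*dt) * [p*1.417373 + (1-p)*0.000000] = 0.698890; exercise = 0.000000; V(2,1) = max -> 0.698890
  V(2,2) = exp(-r*dt) * [p*0.000000 + (1-p)*0.000000] = 0.000000; exercise = 0.000000; V(2,2) = max -> 0.000000
  V(1,0) = exp(-r*dt) * [p*4.127791 + (1-p)*0.698890] = 2.388419; exercise = 0.000000; V(1,0) = max -> 2.388419
  V(1,1) = exp(-r*dt) * [p*0.698890 + (1-p)*0.000000] = 0.344614; exercise = 0.000000; V(1,1) = max -> 0.344614
  V(0,0) = exp(-r*dt) * [p*2.388419 + (1-p)*0.344614] = 1.351788; exercise = 0.000000; V(0,0) = max -> 1.351788


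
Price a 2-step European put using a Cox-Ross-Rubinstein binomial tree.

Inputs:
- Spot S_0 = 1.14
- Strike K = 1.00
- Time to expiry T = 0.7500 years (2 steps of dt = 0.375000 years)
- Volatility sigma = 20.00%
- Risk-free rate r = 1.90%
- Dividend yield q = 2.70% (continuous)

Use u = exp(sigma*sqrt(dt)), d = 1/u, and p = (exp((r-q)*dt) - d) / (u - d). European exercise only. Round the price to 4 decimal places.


Answer: Price = V(0,0) = 0.0313

Derivation:
dt = T/N = 0.375000
u = exp(sigma*sqrt(dt)) = 1.130290; d = 1/u = 0.884728
p = (exp((r-q)*dt) - d) / (u - d) = 0.457221
Discount per step: exp(-r*dt) = 0.992900
Stock lattice S(k, i) with i counting down-moves:
  k=0: S(0,0) = 1.1400
  k=1: S(1,0) = 1.2885; S(1,1) = 1.0086
  k=2: S(2,0) = 1.4564; S(2,1) = 1.1400; S(2,2) = 0.8923
Terminal payoffs V(N, i) = max(K - S_T, 0):
  V(2,0) = 0.000000; V(2,1) = 0.000000; V(2,2) = 0.107671
Backward induction: V(k, i) = exp(-r*dt) * [p * V(k+1, i) + (1-p) * V(k+1, i+1)].
  V(1,0) = exp(-r*dt) * [p*0.000000 + (1-p)*0.000000] = 0.000000
  V(1,1) = exp(-r*dt) * [p*0.000000 + (1-p)*0.107671] = 0.058027
  V(0,0) = exp(-r*dt) * [p*0.000000 + (1-p)*0.058027] = 0.031272


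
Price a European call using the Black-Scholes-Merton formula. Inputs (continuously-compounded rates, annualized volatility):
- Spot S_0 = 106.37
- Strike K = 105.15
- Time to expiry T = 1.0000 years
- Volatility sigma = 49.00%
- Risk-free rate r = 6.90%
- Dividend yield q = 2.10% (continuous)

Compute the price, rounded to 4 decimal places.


d1 = (ln(S/K) + (r - q + 0.5*sigma^2) * T) / (sigma * sqrt(T)) = 0.36650139
d2 = d1 - sigma * sqrt(T) = -0.12349861
exp(-rT) = 0.93332668; exp(-qT) = 0.97921896
C = S_0 * exp(-qT) * N(d1) - K * exp(-rT) * N(d2)
N(d1) = 0.64300451; N(d2) = 0.45085614
C = 106.3700 * 0.97921896 * 0.64300451 - 105.1500 * 0.93332668 * 0.45085614 = 22.7283

Answer: Price = 22.7283


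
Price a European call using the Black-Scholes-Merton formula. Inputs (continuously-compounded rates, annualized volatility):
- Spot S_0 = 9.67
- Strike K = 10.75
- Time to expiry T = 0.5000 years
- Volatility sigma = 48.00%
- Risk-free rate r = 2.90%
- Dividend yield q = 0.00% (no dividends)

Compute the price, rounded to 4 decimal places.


d1 = (ln(S/K) + (r - q + 0.5*sigma^2) * T) / (sigma * sqrt(T)) = -0.09951775
d2 = d1 - sigma * sqrt(T) = -0.43892901
exp(-rT) = 0.98560462; exp(-qT) = 1.00000000
C = S_0 * exp(-qT) * N(d1) - K * exp(-rT) * N(d2)
N(d1) = 0.46036360; N(d2) = 0.33035649
C = 9.6700 * 1.00000000 * 0.46036360 - 10.7500 * 0.98560462 * 0.33035649 = 0.9515

Answer: Price = 0.9515


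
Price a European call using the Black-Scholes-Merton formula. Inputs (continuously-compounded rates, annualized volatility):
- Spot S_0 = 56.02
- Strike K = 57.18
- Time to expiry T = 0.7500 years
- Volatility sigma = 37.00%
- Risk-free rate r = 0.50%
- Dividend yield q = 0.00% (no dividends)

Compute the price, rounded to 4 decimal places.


Answer: Price = 6.7276

Derivation:
d1 = (ln(S/K) + (r - q + 0.5*sigma^2) * T) / (sigma * sqrt(T)) = 0.10795540
d2 = d1 - sigma * sqrt(T) = -0.21247400
exp(-rT) = 0.99625702; exp(-qT) = 1.00000000
C = S_0 * exp(-qT) * N(d1) - K * exp(-rT) * N(d2)
N(d1) = 0.54298446; N(d2) = 0.41586863
C = 56.0200 * 1.00000000 * 0.54298446 - 57.1800 * 0.99625702 * 0.41586863 = 6.7276


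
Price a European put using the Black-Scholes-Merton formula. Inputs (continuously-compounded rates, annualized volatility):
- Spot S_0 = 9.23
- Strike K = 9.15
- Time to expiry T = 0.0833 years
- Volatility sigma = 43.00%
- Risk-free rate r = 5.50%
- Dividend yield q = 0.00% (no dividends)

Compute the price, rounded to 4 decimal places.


d1 = (ln(S/K) + (r - q + 0.5*sigma^2) * T) / (sigma * sqrt(T)) = 0.16911223
d2 = d1 - sigma * sqrt(T) = 0.04500675
exp(-rT) = 0.99542898; exp(-qT) = 1.00000000
P = K * exp(-rT) * N(-d2) - S_0 * exp(-qT) * N(-d1)
N(-d1) = 0.43285418; N(-d2) = 0.48205096
P = 9.1500 * 0.99542898 * 0.48205096 - 9.2300 * 1.00000000 * 0.43285418 = 0.3954

Answer: Price = 0.3954


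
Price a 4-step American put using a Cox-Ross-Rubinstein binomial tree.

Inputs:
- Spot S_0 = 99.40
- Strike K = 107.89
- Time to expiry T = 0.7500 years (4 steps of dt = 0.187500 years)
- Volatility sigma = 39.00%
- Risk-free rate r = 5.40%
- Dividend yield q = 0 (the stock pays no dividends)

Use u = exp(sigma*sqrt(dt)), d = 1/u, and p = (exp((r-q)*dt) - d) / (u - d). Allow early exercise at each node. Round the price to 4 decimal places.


Answer: Price = V(0,0) = 16.9738

Derivation:
dt = T/N = 0.187500
u = exp(sigma*sqrt(dt)) = 1.183972; d = 1/u = 0.844615
p = (exp((r-q)*dt) - d) / (u - d) = 0.487869
Discount per step: exp(-r*dt) = 0.989926
Stock lattice S(k, i) with i counting down-moves:
  k=0: S(0,0) = 99.4000
  k=1: S(1,0) = 117.6868; S(1,1) = 83.9547
  k=2: S(2,0) = 139.3379; S(2,1) = 99.4000; S(2,2) = 70.9093
  k=3: S(3,0) = 164.9722; S(3,1) = 117.6868; S(3,2) = 83.9547; S(3,3) = 59.8911
  k=4: S(4,0) = 195.3225; S(4,1) = 139.3379; S(4,2) = 99.4000; S(4,3) = 70.9093; S(4,4) = 50.5849
Terminal payoffs V(N, i) = max(K - S_T, 0):
  V(4,0) = 0.000000; V(4,1) = 0.000000; V(4,2) = 8.490000; V(4,3) = 36.980657; V(4,4) = 57.305141
Backward induction: V(k, i) = exp(-r*dt) * [p * V(k+1, i) + (1-p) * V(k+1, i+1)]; then take max(V_cont, immediate exercise) for American.
  V(3,0) = exp(-r*dt) * [p*0.000000 + (1-p)*0.000000] = 0.000000; exercise = 0.000000; V(3,0) = max -> 0.000000
  V(3,1) = exp(-r*dt) * [p*0.000000 + (1-p)*8.490000] = 4.304194; exercise = 0.000000; V(3,1) = max -> 4.304194
  V(3,2) = exp(-r*dt) * [p*8.490000 + (1-p)*36.980657] = 22.848443; exercise = 23.935317; V(3,2) = max -> 23.935317
  V(3,3) = exp(-r*dt) * [p*36.980657 + (1-p)*57.305141] = 46.912065; exercise = 47.998940; V(3,3) = max -> 47.998940
  V(2,0) = exp(-r*dt) * [p*0.000000 + (1-p)*4.304194] = 2.182107; exercise = 0.000000; V(2,0) = max -> 2.182107
  V(2,1) = exp(-r*dt) * [p*4.304194 + (1-p)*23.935317] = 14.213267; exercise = 8.490000; V(2,1) = max -> 14.213267
  V(2,2) = exp(-r*dt) * [p*23.935317 + (1-p)*47.998940] = 35.893782; exercise = 36.980657; V(2,2) = max -> 36.980657
  V(1,0) = exp(-r*dt) * [p*2.182107 + (1-p)*14.213267] = 8.259588; exercise = 0.000000; V(1,0) = max -> 8.259588
  V(1,1) = exp(-r*dt) * [p*14.213267 + (1-p)*36.980657] = 25.612517; exercise = 23.935317; V(1,1) = max -> 25.612517
  V(0,0) = exp(-r*dt) * [p*8.259588 + (1-p)*25.612517] = 16.973834; exercise = 8.490000; V(0,0) = max -> 16.973834


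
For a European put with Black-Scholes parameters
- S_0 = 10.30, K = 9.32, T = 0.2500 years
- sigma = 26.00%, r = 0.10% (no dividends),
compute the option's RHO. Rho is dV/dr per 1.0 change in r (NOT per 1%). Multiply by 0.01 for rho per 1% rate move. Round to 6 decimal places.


Answer: Rho = -0.559272

Derivation:
d1 = 0.8360097426; d2 = 0.7060097426
phi(d1) = 0.2812828090; exp(-qT) = 1.0000000000; exp(-rT) = 0.9997500312
N(-d2) = 0.2400910394
Rho = -K*T*exp(-rT)*N(-d2) = -9.3200 * 0.2500 * 0.9997500312 * 0.2400910394 = -0.559272


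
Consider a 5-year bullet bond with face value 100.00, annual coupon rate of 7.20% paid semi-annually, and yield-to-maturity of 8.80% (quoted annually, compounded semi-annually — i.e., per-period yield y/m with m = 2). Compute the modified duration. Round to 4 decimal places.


Answer: Modified duration = 4.0786

Derivation:
Coupon per period c = face * coupon_rate / m = 3.600000
Periods per year m = 2; per-period yield y/m = 0.044000
Number of cashflows N = 10
Cashflows (t years, CF_t, discount factor 1/(1+y/m)^(m*t), PV):
  t = 0.5000: CF_t = 3.600000, DF = 0.957854, PV = 3.448276
  t = 1.0000: CF_t = 3.600000, DF = 0.917485, PV = 3.302946
  t = 1.5000: CF_t = 3.600000, DF = 0.878817, PV = 3.163742
  t = 2.0000: CF_t = 3.600000, DF = 0.841779, PV = 3.030404
  t = 2.5000: CF_t = 3.600000, DF = 0.806302, PV = 2.902686
  t = 3.0000: CF_t = 3.600000, DF = 0.772320, PV = 2.780350
  t = 3.5000: CF_t = 3.600000, DF = 0.739770, PV = 2.663171
  t = 4.0000: CF_t = 3.600000, DF = 0.708592, PV = 2.550930
  t = 4.5000: CF_t = 3.600000, DF = 0.678728, PV = 2.443419
  t = 5.0000: CF_t = 103.600000, DF = 0.650122, PV = 67.352663
Price P = sum_t PV_t = 93.638586
First compute Macaulay numerator sum_t t * PV_t:
  t * PV_t at t = 0.5000: 1.724138
  t * PV_t at t = 1.0000: 3.302946
  t * PV_t at t = 1.5000: 4.745612
  t * PV_t at t = 2.0000: 6.060808
  t * PV_t at t = 2.5000: 7.256714
  t * PV_t at t = 3.0000: 8.341051
  t * PV_t at t = 3.5000: 9.321098
  t * PV_t at t = 4.0000: 10.203719
  t * PV_t at t = 4.5000: 10.995387
  t * PV_t at t = 5.0000: 336.763313
Macaulay duration D = 398.714786 / 93.638586 = 4.258018
Modified duration = D / (1 + y/m) = 4.258018 / (1 + 0.044000) = 4.078561


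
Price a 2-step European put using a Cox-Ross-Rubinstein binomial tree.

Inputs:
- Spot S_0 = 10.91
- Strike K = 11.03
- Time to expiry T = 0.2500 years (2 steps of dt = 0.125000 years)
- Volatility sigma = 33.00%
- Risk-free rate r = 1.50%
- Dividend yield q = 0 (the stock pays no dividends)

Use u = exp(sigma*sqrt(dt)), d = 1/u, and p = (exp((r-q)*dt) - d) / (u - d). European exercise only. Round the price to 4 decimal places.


dt = T/N = 0.125000
u = exp(sigma*sqrt(dt)) = 1.123751; d = 1/u = 0.889876
p = (exp((r-q)*dt) - d) / (u - d) = 0.478890
Discount per step: exp(-r*dt) = 0.998127
Stock lattice S(k, i) with i counting down-moves:
  k=0: S(0,0) = 10.9100
  k=1: S(1,0) = 12.2601; S(1,1) = 9.7086
  k=2: S(2,0) = 13.7773; S(2,1) = 10.9100; S(2,2) = 8.6394
Terminal payoffs V(N, i) = max(K - S_T, 0):
  V(2,0) = 0.000000; V(2,1) = 0.120000; V(2,2) = 2.390588
Backward induction: V(k, i) = exp(-r*dt) * [p * V(k+1, i) + (1-p) * V(k+1, i+1)].
  V(1,0) = exp(-r*dt) * [p*0.000000 + (1-p)*0.120000] = 0.062416
  V(1,1) = exp(-r*dt) * [p*0.120000 + (1-p)*2.390588] = 1.300786
  V(0,0) = exp(-r*dt) * [p*0.062416 + (1-p)*1.300786] = 0.706418

Answer: Price = V(0,0) = 0.7064


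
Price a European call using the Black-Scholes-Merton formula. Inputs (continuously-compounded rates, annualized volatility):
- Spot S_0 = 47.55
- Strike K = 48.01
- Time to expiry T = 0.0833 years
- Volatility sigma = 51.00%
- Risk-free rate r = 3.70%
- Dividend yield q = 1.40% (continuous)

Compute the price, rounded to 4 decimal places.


Answer: Price = 2.6173

Derivation:
d1 = (ln(S/K) + (r - q + 0.5*sigma^2) * T) / (sigma * sqrt(T)) = 0.02120679
d2 = d1 - sigma * sqrt(T) = -0.12598808
exp(-rT) = 0.99692264; exp(-qT) = 0.99883448
C = S_0 * exp(-qT) * N(d1) - K * exp(-rT) * N(d2)
N(d1) = 0.50845965; N(d2) = 0.44987068
C = 47.5500 * 0.99883448 * 0.50845965 - 48.0100 * 0.99692264 * 0.44987068 = 2.6173


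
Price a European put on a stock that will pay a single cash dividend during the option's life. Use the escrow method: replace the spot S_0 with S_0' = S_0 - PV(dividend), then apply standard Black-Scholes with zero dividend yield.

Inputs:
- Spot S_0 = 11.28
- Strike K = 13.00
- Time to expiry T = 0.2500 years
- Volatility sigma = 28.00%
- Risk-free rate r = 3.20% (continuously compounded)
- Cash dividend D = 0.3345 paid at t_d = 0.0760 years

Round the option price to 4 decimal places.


Answer: Price = 2.0489

Derivation:
PV(D) = D * exp(-r * t_d) = 0.3345 * 0.99757095 = 0.33368748
S_0' = S_0 - PV(D) = 11.2800 - 0.33368748 = 10.94631252
d1 = (ln(S_0'/K) + (r + sigma^2/2)*T) / (sigma*sqrt(T)) = -1.10104796
d2 = d1 - sigma*sqrt(T) = -1.24104796
exp(-rT) = 0.99203191
N(-d1) = 0.86456211; N(-d2) = 0.89270598
P = K * exp(-rT) * N(-d2) - S_0' * N(-d1) = 13.0000 * 0.99203191 * 0.89270598 - 10.94631252 * 0.86456211 = 2.0489


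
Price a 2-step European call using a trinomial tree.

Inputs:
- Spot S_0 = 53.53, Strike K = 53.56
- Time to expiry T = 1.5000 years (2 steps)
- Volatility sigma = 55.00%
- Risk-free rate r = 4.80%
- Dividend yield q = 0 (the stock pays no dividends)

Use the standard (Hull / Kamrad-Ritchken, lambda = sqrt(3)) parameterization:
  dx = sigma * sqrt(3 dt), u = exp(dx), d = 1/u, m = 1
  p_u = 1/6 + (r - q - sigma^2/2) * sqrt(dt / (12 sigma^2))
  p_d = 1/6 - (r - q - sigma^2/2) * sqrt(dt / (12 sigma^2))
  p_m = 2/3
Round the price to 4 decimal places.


Answer: Price = V(0,0) = 13.1932

Derivation:
dt = T/N = 0.750000; dx = sigma*sqrt(3*dt) = 0.825000
u = exp(dx) = 2.281881; d = 1/u = 0.438235
p_u = 0.119735, p_m = 0.666667, p_d = 0.213598
Discount per step: exp(-r*dt) = 0.964640
Stock lattice S(k, j) with j the centered position index:
  k=0: S(0,+0) = 53.5300
  k=1: S(1,-1) = 23.4587; S(1,+0) = 53.5300; S(1,+1) = 122.1491
  k=2: S(2,-2) = 10.2804; S(2,-1) = 23.4587; S(2,+0) = 53.5300; S(2,+1) = 122.1491; S(2,+2) = 278.7296
Terminal payoffs V(N, j) = max(S_T - K, 0):
  V(2,-2) = 0.000000; V(2,-1) = 0.000000; V(2,+0) = 0.000000; V(2,+1) = 68.589077; V(2,+2) = 225.169630
Backward induction: V(k, j) = exp(-r*dt) * [p_u * V(k+1, j+1) + p_m * V(k+1, j) + p_d * V(k+1, j-1)]
  V(1,-1) = exp(-r*dt) * [p_u*0.000000 + p_m*0.000000 + p_d*0.000000] = 0.000000
  V(1,+0) = exp(-r*dt) * [p_u*68.589077 + p_m*0.000000 + p_d*0.000000] = 7.922111
  V(1,+1) = exp(-r*dt) * [p_u*225.169630 + p_m*68.589077 + p_d*0.000000] = 70.116523
  V(0,+0) = exp(-r*dt) * [p_u*70.116523 + p_m*7.922111 + p_d*0.000000] = 13.193191


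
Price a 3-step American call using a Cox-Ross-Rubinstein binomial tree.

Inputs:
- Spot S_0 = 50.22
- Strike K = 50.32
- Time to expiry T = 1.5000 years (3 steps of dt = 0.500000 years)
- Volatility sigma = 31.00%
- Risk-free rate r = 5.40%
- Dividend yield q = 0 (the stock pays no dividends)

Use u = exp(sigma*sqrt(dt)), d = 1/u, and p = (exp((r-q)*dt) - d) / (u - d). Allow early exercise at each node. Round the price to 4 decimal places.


Answer: Price = V(0,0) = 9.8966

Derivation:
dt = T/N = 0.500000
u = exp(sigma*sqrt(dt)) = 1.245084; d = 1/u = 0.803159
p = (exp((r-q)*dt) - d) / (u - d) = 0.507346
Discount per step: exp(-r*dt) = 0.973361
Stock lattice S(k, i) with i counting down-moves:
  k=0: S(0,0) = 50.2200
  k=1: S(1,0) = 62.5281; S(1,1) = 40.3346
  k=2: S(2,0) = 77.8528; S(2,1) = 50.2200; S(2,2) = 32.3951
  k=3: S(3,0) = 96.9333; S(3,1) = 62.5281; S(3,2) = 40.3346; S(3,3) = 26.0184
Terminal payoffs V(N, i) = max(S_T - K, 0):
  V(3,0) = 46.613256; V(3,1) = 12.208125; V(3,2) = 0.000000; V(3,3) = 0.000000
Backward induction: V(k, i) = exp(-r*dt) * [p * V(k+1, i) + (1-p) * V(k+1, i+1)]; then take max(V_cont, immediate exercise) for American.
  V(2,0) = exp(-r*dt) * [p*46.613256 + (1-p)*12.208125] = 28.873238; exercise = 27.532776; V(2,0) = max -> 28.873238
  V(2,1) = exp(-r*dt) * [p*12.208125 + (1-p)*0.000000] = 6.028751; exercise = 0.000000; V(2,1) = max -> 6.028751
  V(2,2) = exp(-r*dt) * [p*0.000000 + (1-p)*0.000000] = 0.000000; exercise = 0.000000; V(2,2) = max -> 0.000000
  V(1,0) = exp(-r*dt) * [p*28.873238 + (1-p)*6.028751] = 17.149471; exercise = 12.208125; V(1,0) = max -> 17.149471
  V(1,1) = exp(-r*dt) * [p*6.028751 + (1-p)*0.000000] = 2.977185; exercise = 0.000000; V(1,1) = max -> 2.977185
  V(0,0) = exp(-r*dt) * [p*17.149471 + (1-p)*2.977185] = 9.896591; exercise = 0.000000; V(0,0) = max -> 9.896591


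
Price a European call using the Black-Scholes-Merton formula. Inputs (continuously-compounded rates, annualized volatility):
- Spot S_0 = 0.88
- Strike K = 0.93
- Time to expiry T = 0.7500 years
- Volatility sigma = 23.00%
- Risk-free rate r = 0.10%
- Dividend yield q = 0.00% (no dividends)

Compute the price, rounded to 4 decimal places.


Answer: Price = 0.0498

Derivation:
d1 = (ln(S/K) + (r - q + 0.5*sigma^2) * T) / (sigma * sqrt(T)) = -0.17408455
d2 = d1 - sigma * sqrt(T) = -0.37327040
exp(-rT) = 0.99925028; exp(-qT) = 1.00000000
C = S_0 * exp(-qT) * N(d1) - K * exp(-rT) * N(d2)
N(d1) = 0.43089951; N(d2) = 0.35447360
C = 0.8800 * 1.00000000 * 0.43089951 - 0.9300 * 0.99925028 * 0.35447360 = 0.0498


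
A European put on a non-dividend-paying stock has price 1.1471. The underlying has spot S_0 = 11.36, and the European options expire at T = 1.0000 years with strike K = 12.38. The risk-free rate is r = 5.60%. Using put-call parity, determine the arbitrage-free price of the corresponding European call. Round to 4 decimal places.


Put-call parity: C - P = S_0 * exp(-qT) - K * exp(-rT).
S_0 * exp(-qT) = 11.3600 * 1.00000000 = 11.36000000
K * exp(-rT) = 12.3800 * 0.94553914 = 11.70577450
C = P + S*exp(-qT) - K*exp(-rT)
C = 1.1471 + 11.36000000 - 11.70577450 = 0.8013

Answer: Call price = 0.8013


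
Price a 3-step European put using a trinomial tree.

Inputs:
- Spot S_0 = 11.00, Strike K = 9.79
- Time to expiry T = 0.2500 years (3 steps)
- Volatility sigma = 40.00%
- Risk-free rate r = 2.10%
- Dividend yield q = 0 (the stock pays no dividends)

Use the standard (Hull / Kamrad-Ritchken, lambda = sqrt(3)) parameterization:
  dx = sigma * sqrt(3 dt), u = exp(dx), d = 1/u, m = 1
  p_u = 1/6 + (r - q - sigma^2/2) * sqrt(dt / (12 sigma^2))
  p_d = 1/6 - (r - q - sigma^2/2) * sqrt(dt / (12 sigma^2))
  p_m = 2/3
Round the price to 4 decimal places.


Answer: Price = V(0,0) = 0.3730

Derivation:
dt = T/N = 0.083333; dx = sigma*sqrt(3*dt) = 0.200000
u = exp(dx) = 1.221403; d = 1/u = 0.818731
p_u = 0.154375, p_m = 0.666667, p_d = 0.178958
Discount per step: exp(-r*dt) = 0.998252
Stock lattice S(k, j) with j the centered position index:
  k=0: S(0,+0) = 11.0000
  k=1: S(1,-1) = 9.0060; S(1,+0) = 11.0000; S(1,+1) = 13.4354
  k=2: S(2,-2) = 7.3735; S(2,-1) = 9.0060; S(2,+0) = 11.0000; S(2,+1) = 13.4354; S(2,+2) = 16.4101
  k=3: S(3,-3) = 6.0369; S(3,-2) = 7.3735; S(3,-1) = 9.0060; S(3,+0) = 11.0000; S(3,+1) = 13.4354; S(3,+2) = 16.4101; S(3,+3) = 20.0433
Terminal payoffs V(N, j) = max(K - S_T, 0):
  V(3,-3) = 3.753072; V(3,-2) = 2.416479; V(3,-1) = 0.783962; V(3,+0) = 0.000000; V(3,+1) = 0.000000; V(3,+2) = 0.000000; V(3,+3) = 0.000000
Backward induction: V(k, j) = exp(-r*dt) * [p_u * V(k+1, j+1) + p_m * V(k+1, j) + p_d * V(k+1, j-1)]
  V(2,-2) = exp(-r*dt) * [p_u*0.783962 + p_m*2.416479 + p_d*3.753072] = 2.399451
  V(2,-1) = exp(-r*dt) * [p_u*0.000000 + p_m*0.783962 + p_d*2.416479] = 0.953420
  V(2,+0) = exp(-r*dt) * [p_u*0.000000 + p_m*0.000000 + p_d*0.783962] = 0.140051
  V(2,+1) = exp(-r*dt) * [p_u*0.000000 + p_m*0.000000 + p_d*0.000000] = 0.000000
  V(2,+2) = exp(-r*dt) * [p_u*0.000000 + p_m*0.000000 + p_d*0.000000] = 0.000000
  V(1,-1) = exp(-r*dt) * [p_u*0.140051 + p_m*0.953420 + p_d*2.399451] = 1.084736
  V(1,+0) = exp(-r*dt) * [p_u*0.000000 + p_m*0.140051 + p_d*0.953420] = 0.263528
  V(1,+1) = exp(-r*dt) * [p_u*0.000000 + p_m*0.000000 + p_d*0.140051] = 0.025020
  V(0,+0) = exp(-r*dt) * [p_u*0.025020 + p_m*0.263528 + p_d*1.084736] = 0.373017


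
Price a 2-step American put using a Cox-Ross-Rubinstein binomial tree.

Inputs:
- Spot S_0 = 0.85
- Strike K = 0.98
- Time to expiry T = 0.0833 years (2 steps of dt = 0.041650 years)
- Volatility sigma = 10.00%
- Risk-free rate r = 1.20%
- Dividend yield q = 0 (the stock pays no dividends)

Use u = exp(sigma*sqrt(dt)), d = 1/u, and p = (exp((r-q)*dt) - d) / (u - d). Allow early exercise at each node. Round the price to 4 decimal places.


Answer: Price = V(0,0) = 0.1300

Derivation:
dt = T/N = 0.041650
u = exp(sigma*sqrt(dt)) = 1.020618; d = 1/u = 0.979799
p = (exp((r-q)*dt) - d) / (u - d) = 0.507145
Discount per step: exp(-r*dt) = 0.999500
Stock lattice S(k, i) with i counting down-moves:
  k=0: S(0,0) = 0.8500
  k=1: S(1,0) = 0.8675; S(1,1) = 0.8328
  k=2: S(2,0) = 0.8854; S(2,1) = 0.8500; S(2,2) = 0.8160
Terminal payoffs V(N, i) = max(K - S_T, 0):
  V(2,0) = 0.094588; V(2,1) = 0.130000; V(2,2) = 0.163996
Backward induction: V(k, i) = exp(-r*dt) * [p * V(k+1, i) + (1-p) * V(k+1, i+1)]; then take max(V_cont, immediate exercise) for American.
  V(1,0) = exp(-r*dt) * [p*0.094588 + (1-p)*0.130000] = 0.111985; exercise = 0.112475; V(1,0) = max -> 0.112475
  V(1,1) = exp(-r*dt) * [p*0.130000 + (1-p)*0.163996] = 0.146682; exercise = 0.147171; V(1,1) = max -> 0.147171
  V(0,0) = exp(-r*dt) * [p*0.112475 + (1-p)*0.147171] = 0.129510; exercise = 0.130000; V(0,0) = max -> 0.130000


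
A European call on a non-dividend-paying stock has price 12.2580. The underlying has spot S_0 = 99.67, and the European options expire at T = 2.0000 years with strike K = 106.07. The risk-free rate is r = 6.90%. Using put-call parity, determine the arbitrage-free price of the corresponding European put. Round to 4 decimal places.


Answer: Put price = 4.9854

Derivation:
Put-call parity: C - P = S_0 * exp(-qT) - K * exp(-rT).
S_0 * exp(-qT) = 99.6700 * 1.00000000 = 99.67000000
K * exp(-rT) = 106.0700 * 0.87109869 = 92.39743823
P = C - S*exp(-qT) + K*exp(-rT)
P = 12.2580 - 99.67000000 + 92.39743823 = 4.9854


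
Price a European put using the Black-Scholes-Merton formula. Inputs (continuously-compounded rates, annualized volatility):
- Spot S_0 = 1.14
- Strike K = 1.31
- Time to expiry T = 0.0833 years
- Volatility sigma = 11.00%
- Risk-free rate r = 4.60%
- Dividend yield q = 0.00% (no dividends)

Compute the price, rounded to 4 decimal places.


d1 = (ln(S/K) + (r - q + 0.5*sigma^2) * T) / (sigma * sqrt(T)) = -4.24163656
d2 = d1 - sigma * sqrt(T) = -4.27338447
exp(-rT) = 0.99617553; exp(-qT) = 1.00000000
P = K * exp(-rT) * N(-d2) - S_0 * exp(-qT) * N(-d1)
N(-d1) = 0.99998891; N(-d2) = 0.99999037
P = 1.3100 * 0.99617553 * 0.99999037 - 1.1400 * 1.00000000 * 0.99998891 = 0.1650

Answer: Price = 0.1650


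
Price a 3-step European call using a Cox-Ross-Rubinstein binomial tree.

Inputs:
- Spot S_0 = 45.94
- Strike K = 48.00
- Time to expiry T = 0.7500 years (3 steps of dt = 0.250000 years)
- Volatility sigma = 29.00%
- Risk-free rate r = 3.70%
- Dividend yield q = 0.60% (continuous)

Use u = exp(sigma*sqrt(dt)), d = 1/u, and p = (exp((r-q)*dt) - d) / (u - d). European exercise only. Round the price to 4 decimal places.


dt = T/N = 0.250000
u = exp(sigma*sqrt(dt)) = 1.156040; d = 1/u = 0.865022
p = (exp((r-q)*dt) - d) / (u - d) = 0.490548
Discount per step: exp(-r*dt) = 0.990793
Stock lattice S(k, i) with i counting down-moves:
  k=0: S(0,0) = 45.9400
  k=1: S(1,0) = 53.1085; S(1,1) = 39.7391
  k=2: S(2,0) = 61.3955; S(2,1) = 45.9400; S(2,2) = 34.3752
  k=3: S(3,0) = 70.9756; S(3,1) = 53.1085; S(3,2) = 39.7391; S(3,3) = 29.7353
Terminal payoffs V(N, i) = max(S_T - K, 0):
  V(3,0) = 22.975603; V(3,1) = 5.108458; V(3,2) = 0.000000; V(3,3) = 0.000000
Backward induction: V(k, i) = exp(-r*dt) * [p * V(k+1, i) + (1-p) * V(k+1, i+1)].
  V(2,0) = exp(-r*dt) * [p*22.975603 + (1-p)*5.108458] = 13.745407
  V(2,1) = exp(-r*dt) * [p*5.108458 + (1-p)*0.000000] = 2.482868
  V(2,2) = exp(-r*dt) * [p*0.000000 + (1-p)*0.000000] = 0.000000
  V(1,0) = exp(-r*dt) * [p*13.745407 + (1-p)*2.482868] = 7.933950
  V(1,1) = exp(-r*dt) * [p*2.482868 + (1-p)*0.000000] = 1.206751
  V(0,0) = exp(-r*dt) * [p*7.933950 + (1-p)*1.206751] = 4.465267

Answer: Price = V(0,0) = 4.4653


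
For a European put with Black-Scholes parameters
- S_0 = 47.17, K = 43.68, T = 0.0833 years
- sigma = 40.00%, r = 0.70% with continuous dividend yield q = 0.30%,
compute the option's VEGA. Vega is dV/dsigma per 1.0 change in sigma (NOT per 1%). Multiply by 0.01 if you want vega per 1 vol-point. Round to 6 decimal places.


Answer: Vega = 4.170604

Derivation:
d1 = 0.7264372112; d2 = 0.6109902537
phi(d1) = 0.3064213865; exp(-qT) = 0.9997501312; exp(-rT) = 0.9994170700
Vega = S * exp(-qT) * phi(d1) * sqrt(T) = 47.1700 * 0.9997501312 * 0.3064213865 * 0.2886173938 = 4.170604


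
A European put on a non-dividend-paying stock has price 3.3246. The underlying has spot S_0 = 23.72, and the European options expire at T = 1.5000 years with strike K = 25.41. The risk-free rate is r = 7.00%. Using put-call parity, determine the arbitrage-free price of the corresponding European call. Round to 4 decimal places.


Put-call parity: C - P = S_0 * exp(-qT) - K * exp(-rT).
S_0 * exp(-qT) = 23.7200 * 1.00000000 = 23.72000000
K * exp(-rT) = 25.4100 * 0.90032452 = 22.87724612
C = P + S*exp(-qT) - K*exp(-rT)
C = 3.3246 + 23.72000000 - 22.87724612 = 4.1674

Answer: Call price = 4.1674
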